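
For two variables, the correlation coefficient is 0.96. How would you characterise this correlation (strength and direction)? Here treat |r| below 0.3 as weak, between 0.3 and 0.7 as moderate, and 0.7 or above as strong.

r = 0.96 > 0 so the relationship is positive.
|r| = 0.96, which falls in the strong range.

strong positive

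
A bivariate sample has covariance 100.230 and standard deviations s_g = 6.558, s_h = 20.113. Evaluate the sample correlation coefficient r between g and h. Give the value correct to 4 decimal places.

0.7599

r = Cov(g,h) / (s_g · s_h) = 100.230 / (6.558 × 20.113)
  = 100.230 / 131.9011 ≈ 0.7599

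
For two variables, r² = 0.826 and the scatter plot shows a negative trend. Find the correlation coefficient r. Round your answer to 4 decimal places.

-0.9088

|r| = √0.826 = 0.9088
The association is negative, so r = −0.9088.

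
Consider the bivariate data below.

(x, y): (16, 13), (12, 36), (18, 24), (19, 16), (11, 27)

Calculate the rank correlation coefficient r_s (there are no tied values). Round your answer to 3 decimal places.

-0.600

Rank x: 3, 2, 4, 5, 1
Rank y: 1, 5, 3, 2, 4
d = rank(x) − rank(y): 2, -3, 1, 3, -3; Σd² = 32
ρ = 1 − 6Σd² / [n(n²−1)] = 1 − 6×32 / (5×24) = 1 − 192/120 ≈ -0.600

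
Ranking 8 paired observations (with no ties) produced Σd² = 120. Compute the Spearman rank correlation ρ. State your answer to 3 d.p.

-0.429

ρ = 1 − 6Σd² / [n(n²−1)] = 1 − 6×120 / (8×63)
  = 1 − 720/504 = 1 − 1.4286 ≈ -0.429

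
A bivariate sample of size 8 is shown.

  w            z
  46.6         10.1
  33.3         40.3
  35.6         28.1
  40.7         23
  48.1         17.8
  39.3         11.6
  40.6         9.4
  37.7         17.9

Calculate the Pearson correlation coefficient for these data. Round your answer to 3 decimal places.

n = 8, Σw = 321.9, Σz = 158.2, Σw² = 13132.05, Σz² = 3904.88, Σwz = 6117.64
nΣwz − ΣwΣz = 48941.12 − 50924.58 = -1983.46
nΣw² − (Σw)² = 105056.4 − 103619.61 = 1436.79; nΣz² − (Σz)² = 31239.04 − 25027.24 = 6211.8
r = -1983.46 / √(1436.79 × 6211.8) = -1983.46 / 2987.4826 ≈ -0.664

-0.664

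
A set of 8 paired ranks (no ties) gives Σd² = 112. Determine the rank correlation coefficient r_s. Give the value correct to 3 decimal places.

-0.333

ρ = 1 − 6Σd² / [n(n²−1)] = 1 − 6×112 / (8×63)
  = 1 − 672/504 = 1 − 1.3333 ≈ -0.333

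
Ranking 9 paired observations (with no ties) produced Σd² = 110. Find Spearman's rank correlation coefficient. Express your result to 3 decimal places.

0.083

ρ = 1 − 6Σd² / [n(n²−1)] = 1 − 6×110 / (9×80)
  = 1 − 660/720 = 1 − 0.9167 ≈ 0.083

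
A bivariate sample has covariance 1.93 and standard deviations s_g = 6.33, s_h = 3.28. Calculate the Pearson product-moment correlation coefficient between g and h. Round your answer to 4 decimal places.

r = Cov(g,h) / (s_g · s_h) = 1.93 / (6.33 × 3.28)
  = 1.93 / 20.7624 ≈ 0.0930

0.0930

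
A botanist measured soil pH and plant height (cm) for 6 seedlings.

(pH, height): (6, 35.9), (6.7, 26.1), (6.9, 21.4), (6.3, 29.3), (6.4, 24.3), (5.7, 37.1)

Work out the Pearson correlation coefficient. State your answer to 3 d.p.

-0.937

n = 6, Σx = 38, Σy = 174.1, Σx² = 241.64, Σy² = 5253.37, Σxy = 1089.51
nΣxy − ΣxΣy = 6537.06 − 6615.8 = -78.74
nΣx² − (Σx)² = 1449.84 − 1444 = 5.84; nΣy² − (Σy)² = 31520.22 − 30310.81 = 1209.41
r = -78.74 / √(5.84 × 1209.41) = -78.74 / 84.0414 ≈ -0.937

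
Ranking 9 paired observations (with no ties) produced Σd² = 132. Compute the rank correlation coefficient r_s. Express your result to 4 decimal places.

-0.1000

ρ = 1 − 6Σd² / [n(n²−1)] = 1 − 6×132 / (9×80)
  = 1 − 792/720 = 1 − 1.10000 ≈ -0.1000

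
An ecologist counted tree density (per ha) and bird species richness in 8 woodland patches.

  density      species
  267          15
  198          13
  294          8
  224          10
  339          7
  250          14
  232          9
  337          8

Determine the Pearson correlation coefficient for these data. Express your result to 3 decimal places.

n = 8, Σx = 2141, Σy = 84, Σx² = 591919, Σy² = 948, Σxy = 21828
nΣxy − ΣxΣy = 174624 − 179844 = -5220
nΣx² − (Σx)² = 4735352 − 4583881 = 151471; nΣy² − (Σy)² = 7584 − 7056 = 528
r = -5220 / √(151471 × 528) = -5220 / 8942.9686 ≈ -0.584

-0.584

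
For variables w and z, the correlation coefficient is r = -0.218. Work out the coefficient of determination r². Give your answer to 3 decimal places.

0.048

r² = (-0.218)² = 0.048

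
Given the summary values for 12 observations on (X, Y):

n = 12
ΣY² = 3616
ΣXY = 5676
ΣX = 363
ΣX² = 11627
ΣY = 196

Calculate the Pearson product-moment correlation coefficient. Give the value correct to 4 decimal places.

-0.4887

r = (nΣXY − ΣXΣY) / √[(nΣX² − (ΣX)²)(nΣY² − (ΣY)²)]
Numerator: 12×5676 − 363×196 = -3036
Denominator: √[(139524 − 131769)(43392 − 38416)] = √[7755 × 4976] = 6211.9948
r = -3036 / 6211.9948 ≈ -0.4887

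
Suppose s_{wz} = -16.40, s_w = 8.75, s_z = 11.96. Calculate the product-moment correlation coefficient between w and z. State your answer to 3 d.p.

r = Cov(w,z) / (s_w · s_z) = -16.40 / (8.75 × 11.96)
  = -16.40 / 104.6500 ≈ -0.157

-0.157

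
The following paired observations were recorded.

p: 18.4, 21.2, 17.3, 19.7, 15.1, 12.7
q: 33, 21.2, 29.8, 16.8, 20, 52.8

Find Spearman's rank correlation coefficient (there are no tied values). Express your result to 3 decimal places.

Rank p: 4, 6, 3, 5, 2, 1
Rank q: 5, 3, 4, 1, 2, 6
d = rank(p) − rank(q): -1, 3, -1, 4, 0, -5; Σd² = 52
ρ = 1 − 6Σd² / [n(n²−1)] = 1 − 6×52 / (6×35) = 1 − 312/210 ≈ -0.486

-0.486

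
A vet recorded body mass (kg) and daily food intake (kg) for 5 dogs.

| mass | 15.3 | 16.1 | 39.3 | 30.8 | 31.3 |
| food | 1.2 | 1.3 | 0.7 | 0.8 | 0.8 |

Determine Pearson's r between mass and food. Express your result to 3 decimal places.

n = 5, Σx = 132.8, Σy = 4.8, Σx² = 3966.12, Σy² = 4.9, Σxy = 116.48
nΣxy − ΣxΣy = 582.4 − 637.44 = -55.04
nΣx² − (Σx)² = 19830.6 − 17635.84 = 2194.76; nΣy² − (Σy)² = 24.5 − 23.04 = 1.46
r = -55.04 / √(2194.76 × 1.46) = -55.04 / 56.6070 ≈ -0.972

-0.972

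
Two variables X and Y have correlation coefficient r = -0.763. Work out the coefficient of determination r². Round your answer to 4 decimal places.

r² = (-0.763)² = 0.5822

0.5822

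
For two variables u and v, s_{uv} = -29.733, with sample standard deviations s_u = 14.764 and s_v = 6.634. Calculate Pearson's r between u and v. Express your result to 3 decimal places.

-0.304

r = Cov(u,v) / (s_u · s_v) = -29.733 / (14.764 × 6.634)
  = -29.733 / 97.9444 ≈ -0.304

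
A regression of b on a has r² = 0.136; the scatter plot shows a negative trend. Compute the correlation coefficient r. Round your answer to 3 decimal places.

-0.369

|r| = √0.136 = 0.369
The association is negative, so r = −0.369.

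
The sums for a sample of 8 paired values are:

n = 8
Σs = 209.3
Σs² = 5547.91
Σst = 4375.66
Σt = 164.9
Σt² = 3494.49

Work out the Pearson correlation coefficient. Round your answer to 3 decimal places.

0.741

r = (nΣst − ΣsΣt) / √[(nΣs² − (Σs)²)(nΣt² − (Σt)²)]
Numerator: 8×4375.66 − 209.3×164.9 = 491.71
Denominator: √[(44383.28 − 43806.49)(27955.92 − 27192.01)] = √[576.79 × 763.91] = 663.7889
r = 491.71 / 663.7889 ≈ 0.741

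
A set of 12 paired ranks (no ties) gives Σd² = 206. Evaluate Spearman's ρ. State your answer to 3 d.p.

ρ = 1 − 6Σd² / [n(n²−1)] = 1 − 6×206 / (12×143)
  = 1 − 1236/1716 = 1 − 0.7203 ≈ 0.280

0.280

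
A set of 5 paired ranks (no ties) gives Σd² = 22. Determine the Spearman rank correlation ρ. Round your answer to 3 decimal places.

-0.100

ρ = 1 − 6Σd² / [n(n²−1)] = 1 − 6×22 / (5×24)
  = 1 − 132/120 = 1 − 1.1000 ≈ -0.100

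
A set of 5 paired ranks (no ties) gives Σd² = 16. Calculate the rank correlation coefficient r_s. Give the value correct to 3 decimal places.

ρ = 1 − 6Σd² / [n(n²−1)] = 1 − 6×16 / (5×24)
  = 1 − 96/120 = 1 − 0.8000 ≈ 0.200

0.200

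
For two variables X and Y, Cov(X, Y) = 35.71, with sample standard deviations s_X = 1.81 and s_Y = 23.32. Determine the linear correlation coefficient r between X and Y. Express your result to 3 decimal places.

0.846

r = Cov(X,Y) / (s_X · s_Y) = 35.71 / (1.81 × 23.32)
  = 35.71 / 42.2092 ≈ 0.846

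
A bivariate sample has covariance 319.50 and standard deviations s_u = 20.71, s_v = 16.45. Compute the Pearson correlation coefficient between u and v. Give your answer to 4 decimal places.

0.9378

r = Cov(u,v) / (s_u · s_v) = 319.50 / (20.71 × 16.45)
  = 319.50 / 340.6795 ≈ 0.9378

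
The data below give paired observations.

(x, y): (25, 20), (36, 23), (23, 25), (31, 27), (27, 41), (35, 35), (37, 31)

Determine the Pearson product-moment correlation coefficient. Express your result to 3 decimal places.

0.176

n = 7, Σx = 214, Σy = 202, Σx² = 6734, Σy² = 6150, Σxy = 6219
nΣxy − ΣxΣy = 43533 − 43228 = 305
nΣx² − (Σx)² = 47138 − 45796 = 1342; nΣy² − (Σy)² = 43050 − 40804 = 2246
r = 305 / √(1342 × 2246) = 305 / 1736.1256 ≈ 0.176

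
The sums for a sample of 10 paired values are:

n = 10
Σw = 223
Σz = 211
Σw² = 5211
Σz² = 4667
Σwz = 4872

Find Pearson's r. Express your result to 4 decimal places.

0.7369

r = (nΣwz − ΣwΣz) / √[(nΣw² − (Σw)²)(nΣz² − (Σz)²)]
Numerator: 10×4872 − 223×211 = 1667
Denominator: √[(52110 − 49729)(46670 − 44521)] = √[2381 × 2149] = 2262.0276
r = 1667 / 2262.0276 ≈ 0.7369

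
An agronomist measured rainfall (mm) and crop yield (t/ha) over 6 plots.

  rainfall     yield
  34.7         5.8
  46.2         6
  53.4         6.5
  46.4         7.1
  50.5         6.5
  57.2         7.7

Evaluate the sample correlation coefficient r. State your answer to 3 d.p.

0.739

n = 6, Σx = 288.4, Σy = 39.6, Σx² = 14165.14, Σy² = 263.84, Σxy = 1923.69
nΣxy − ΣxΣy = 11542.14 − 11420.64 = 121.5
nΣx² − (Σx)² = 84990.84 − 83174.56 = 1816.28; nΣy² − (Σy)² = 1583.04 − 1568.16 = 14.88
r = 121.5 / √(1816.28 × 14.88) = 121.5 / 164.3966 ≈ 0.739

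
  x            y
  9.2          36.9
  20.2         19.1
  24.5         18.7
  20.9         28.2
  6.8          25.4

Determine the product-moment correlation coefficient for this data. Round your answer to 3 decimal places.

n = 5, Σx = 81.6, Σy = 128.3, Σx² = 1575.98, Σy² = 3516.51, Σxy = 1945.55
nΣxy − ΣxΣy = 9727.75 − 10469.28 = -741.53
nΣx² − (Σx)² = 7879.9 − 6658.56 = 1221.34; nΣy² − (Σy)² = 17582.55 − 16460.89 = 1121.66
r = -741.53 / √(1221.34 × 1121.66) = -741.53 / 1170.4393 ≈ -0.634

-0.634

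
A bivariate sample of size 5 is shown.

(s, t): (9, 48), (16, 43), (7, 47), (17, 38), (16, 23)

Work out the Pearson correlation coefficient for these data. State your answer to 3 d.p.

n = 5, Σs = 65, Σt = 199, Σs² = 931, Σt² = 8335, Σst = 2463
nΣst − ΣsΣt = 12315 − 12935 = -620
nΣs² − (Σs)² = 4655 − 4225 = 430; nΣt² − (Σt)² = 41675 − 39601 = 2074
r = -620 / √(430 × 2074) = -620 / 944.3622 ≈ -0.657

-0.657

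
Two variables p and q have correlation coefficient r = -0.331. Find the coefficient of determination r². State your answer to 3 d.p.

0.110

r² = (-0.331)² = 0.110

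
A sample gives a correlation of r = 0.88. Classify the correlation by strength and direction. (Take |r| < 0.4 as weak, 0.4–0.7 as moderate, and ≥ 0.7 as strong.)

strong positive

r = 0.88 > 0 so the relationship is positive.
|r| = 0.88, which falls in the strong range.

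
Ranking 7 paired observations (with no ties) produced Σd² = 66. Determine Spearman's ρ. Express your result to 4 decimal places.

ρ = 1 − 6Σd² / [n(n²−1)] = 1 − 6×66 / (7×48)
  = 1 − 396/336 = 1 − 1.17857 ≈ -0.1786

-0.1786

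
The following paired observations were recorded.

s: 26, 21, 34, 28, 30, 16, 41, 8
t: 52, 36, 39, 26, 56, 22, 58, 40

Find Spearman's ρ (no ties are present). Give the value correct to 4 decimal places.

Rank s: 4, 3, 7, 5, 6, 2, 8, 1
Rank t: 6, 3, 4, 2, 7, 1, 8, 5
d = rank(s) − rank(t): -2, 0, 3, 3, -1, 1, 0, -4; Σd² = 40
ρ = 1 − 6Σd² / [n(n²−1)] = 1 − 6×40 / (8×63) = 1 − 240/504 ≈ 0.5238

0.5238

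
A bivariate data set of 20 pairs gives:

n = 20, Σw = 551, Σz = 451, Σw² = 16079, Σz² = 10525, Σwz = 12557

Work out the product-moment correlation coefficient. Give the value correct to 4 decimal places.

0.2336

r = (nΣwz − ΣwΣz) / √[(nΣw² − (Σw)²)(nΣz² − (Σz)²)]
Numerator: 20×12557 − 551×451 = 2639
Denominator: √[(321580 − 303601)(210500 − 203401)] = √[17979 × 7099] = 11297.4741
r = 2639 / 11297.4741 ≈ 0.2336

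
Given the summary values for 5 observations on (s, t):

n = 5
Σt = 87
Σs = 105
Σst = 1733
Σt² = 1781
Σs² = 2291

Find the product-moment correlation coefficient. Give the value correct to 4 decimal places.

r = (nΣst − ΣsΣt) / √[(nΣs² − (Σs)²)(nΣt² − (Σt)²)]
Numerator: 5×1733 − 105×87 = -470
Denominator: √[(11455 − 11025)(8905 − 7569)] = √[430 × 1336] = 757.9446
r = -470 / 757.9446 ≈ -0.6201

-0.6201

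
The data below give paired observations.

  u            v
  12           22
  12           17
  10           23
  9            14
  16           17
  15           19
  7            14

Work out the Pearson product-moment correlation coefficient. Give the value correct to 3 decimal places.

n = 7, Σu = 81, Σv = 126, Σu² = 999, Σv² = 2344, Σuv = 1479
nΣuv − ΣuΣv = 10353 − 10206 = 147
nΣu² − (Σu)² = 6993 − 6561 = 432; nΣv² − (Σv)² = 16408 − 15876 = 532
r = 147 / √(432 × 532) = 147 / 479.3996 ≈ 0.307

0.307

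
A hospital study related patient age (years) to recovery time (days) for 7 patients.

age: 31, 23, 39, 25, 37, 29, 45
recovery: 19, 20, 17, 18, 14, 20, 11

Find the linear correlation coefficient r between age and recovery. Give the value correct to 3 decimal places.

-0.859

n = 7, Σx = 229, Σy = 119, Σx² = 7871, Σy² = 2091, Σxy = 3755
nΣxy − ΣxΣy = 26285 − 27251 = -966
nΣx² − (Σx)² = 55097 − 52441 = 2656; nΣy² − (Σy)² = 14637 − 14161 = 476
r = -966 / √(2656 × 476) = -966 / 1124.3914 ≈ -0.859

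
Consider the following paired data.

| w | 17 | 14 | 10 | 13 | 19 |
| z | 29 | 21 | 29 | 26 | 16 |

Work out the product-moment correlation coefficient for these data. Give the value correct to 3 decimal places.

n = 5, Σw = 73, Σz = 121, Σw² = 1115, Σz² = 3055, Σwz = 1719
nΣwz − ΣwΣz = 8595 − 8833 = -238
nΣw² − (Σw)² = 5575 − 5329 = 246; nΣz² − (Σz)² = 15275 − 14641 = 634
r = -238 / √(246 × 634) = -238 / 394.9228 ≈ -0.603

-0.603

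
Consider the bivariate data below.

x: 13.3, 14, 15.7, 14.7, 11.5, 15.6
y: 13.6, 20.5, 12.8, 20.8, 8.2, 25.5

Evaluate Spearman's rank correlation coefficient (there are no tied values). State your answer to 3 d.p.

Rank x: 2, 3, 6, 4, 1, 5
Rank y: 3, 4, 2, 5, 1, 6
d = rank(x) − rank(y): -1, -1, 4, -1, 0, -1; Σd² = 20
ρ = 1 − 6Σd² / [n(n²−1)] = 1 − 6×20 / (6×35) = 1 − 120/210 ≈ 0.429

0.429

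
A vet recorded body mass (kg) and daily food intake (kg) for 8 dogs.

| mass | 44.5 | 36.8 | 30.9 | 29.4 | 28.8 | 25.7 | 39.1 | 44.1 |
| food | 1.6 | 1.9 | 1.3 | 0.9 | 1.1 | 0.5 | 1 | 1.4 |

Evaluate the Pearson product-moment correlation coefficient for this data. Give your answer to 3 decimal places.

0.656

n = 8, Σx = 279.3, Σy = 9.7, Σx² = 10117.21, Σy² = 13.09, Σxy = 353.12
nΣxy − ΣxΣy = 2824.96 − 2709.21 = 115.75
nΣx² − (Σx)² = 80937.68 − 78008.49 = 2929.19; nΣy² − (Σy)² = 104.72 − 94.09 = 10.63
r = 115.75 / √(2929.19 × 10.63) = 115.75 / 176.4576 ≈ 0.656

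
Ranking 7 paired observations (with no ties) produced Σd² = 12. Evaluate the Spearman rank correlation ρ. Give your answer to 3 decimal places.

0.786

ρ = 1 − 6Σd² / [n(n²−1)] = 1 − 6×12 / (7×48)
  = 1 − 72/336 = 1 − 0.2143 ≈ 0.786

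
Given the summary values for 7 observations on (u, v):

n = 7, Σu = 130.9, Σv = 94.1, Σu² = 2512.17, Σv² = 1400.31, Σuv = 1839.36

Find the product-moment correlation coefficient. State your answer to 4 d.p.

0.8540

r = (nΣuv − ΣuΣv) / √[(nΣu² − (Σu)²)(nΣv² − (Σv)²)]
Numerator: 7×1839.36 − 130.9×94.1 = 557.83
Denominator: √[(17585.19 − 17134.81)(9802.17 − 8854.81)] = √[450.38 × 947.36] = 653.2013
r = 557.83 / 653.2013 ≈ 0.8540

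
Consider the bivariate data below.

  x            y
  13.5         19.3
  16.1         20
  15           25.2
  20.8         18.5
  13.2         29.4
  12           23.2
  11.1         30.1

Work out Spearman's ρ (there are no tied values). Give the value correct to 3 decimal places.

-0.750

Rank x: 4, 6, 5, 7, 3, 2, 1
Rank y: 2, 3, 5, 1, 6, 4, 7
d = rank(x) − rank(y): 2, 3, 0, 6, -3, -2, -6; Σd² = 98
ρ = 1 − 6Σd² / [n(n²−1)] = 1 − 6×98 / (7×48) = 1 − 588/336 ≈ -0.750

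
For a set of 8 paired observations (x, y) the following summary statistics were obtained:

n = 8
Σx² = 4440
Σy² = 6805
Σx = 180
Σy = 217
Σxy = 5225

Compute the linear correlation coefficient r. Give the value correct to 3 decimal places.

0.572

r = (nΣxy − ΣxΣy) / √[(nΣx² − (Σx)²)(nΣy² − (Σy)²)]
Numerator: 8×5225 − 180×217 = 2740
Denominator: √[(35520 − 32400)(54440 − 47089)] = √[3120 × 7351] = 4789.0625
r = 2740 / 4789.0625 ≈ 0.572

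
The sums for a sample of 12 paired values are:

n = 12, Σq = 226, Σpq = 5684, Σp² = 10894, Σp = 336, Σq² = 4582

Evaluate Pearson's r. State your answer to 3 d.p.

-0.926

r = (nΣpq − ΣpΣq) / √[(nΣp² − (Σp)²)(nΣq² − (Σq)²)]
Numerator: 12×5684 − 336×226 = -7728
Denominator: √[(130728 − 112896)(54984 − 51076)] = √[17832 × 3908] = 8347.9013
r = -7728 / 8347.9013 ≈ -0.926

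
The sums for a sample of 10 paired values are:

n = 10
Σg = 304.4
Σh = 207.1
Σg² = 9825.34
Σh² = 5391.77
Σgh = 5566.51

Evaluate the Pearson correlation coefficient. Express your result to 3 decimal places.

-0.939

r = (nΣgh − ΣgΣh) / √[(nΣg² − (Σg)²)(nΣh² − (Σh)²)]
Numerator: 10×5566.51 − 304.4×207.1 = -7376.14
Denominator: √[(98253.4 − 92659.36)(53917.7 − 42890.41)] = √[5594.04 × 11027.29] = 7854.1137
r = -7376.14 / 7854.1137 ≈ -0.939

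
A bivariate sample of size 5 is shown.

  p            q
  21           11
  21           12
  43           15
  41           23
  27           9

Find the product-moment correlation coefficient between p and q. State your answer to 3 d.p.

0.733

n = 5, Σp = 153, Σq = 70, Σp² = 5141, Σq² = 1100, Σpq = 2314
nΣpq − ΣpΣq = 11570 − 10710 = 860
nΣp² − (Σp)² = 25705 − 23409 = 2296; nΣq² − (Σq)² = 5500 − 4900 = 600
r = 860 / √(2296 × 600) = 860 / 1173.7121 ≈ 0.733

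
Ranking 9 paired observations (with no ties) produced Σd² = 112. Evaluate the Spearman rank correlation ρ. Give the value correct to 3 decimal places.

ρ = 1 − 6Σd² / [n(n²−1)] = 1 − 6×112 / (9×80)
  = 1 − 672/720 = 1 − 0.9333 ≈ 0.067

0.067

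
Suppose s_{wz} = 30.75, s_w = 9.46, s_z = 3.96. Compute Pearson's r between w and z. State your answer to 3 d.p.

0.821

r = Cov(w,z) / (s_w · s_z) = 30.75 / (9.46 × 3.96)
  = 30.75 / 37.4616 ≈ 0.821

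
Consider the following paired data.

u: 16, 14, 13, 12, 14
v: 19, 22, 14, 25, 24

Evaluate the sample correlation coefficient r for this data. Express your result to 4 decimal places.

n = 5, Σu = 69, Σv = 104, Σu² = 961, Σv² = 2242, Σuv = 1430
nΣuv − ΣuΣv = 7150 − 7176 = -26
nΣu² − (Σu)² = 4805 − 4761 = 44; nΣv² − (Σv)² = 11210 − 10816 = 394
r = -26 / √(44 × 394) = -26 / 131.6662 ≈ -0.1975

-0.1975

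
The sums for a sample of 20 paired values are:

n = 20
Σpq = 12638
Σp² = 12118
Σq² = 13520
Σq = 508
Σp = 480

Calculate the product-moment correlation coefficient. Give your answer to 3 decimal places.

r = (nΣpq − ΣpΣq) / √[(nΣp² − (Σp)²)(nΣq² − (Σq)²)]
Numerator: 20×12638 − 480×508 = 8920
Denominator: √[(242360 − 230400)(270400 − 258064)] = √[11960 × 12336] = 12146.5452
r = 8920 / 12146.5452 ≈ 0.734

0.734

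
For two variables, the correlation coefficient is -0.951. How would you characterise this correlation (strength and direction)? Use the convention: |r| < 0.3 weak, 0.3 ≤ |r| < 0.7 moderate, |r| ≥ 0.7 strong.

strong negative

r = -0.951 < 0 so the relationship is negative.
|r| = 0.951, which falls in the strong range.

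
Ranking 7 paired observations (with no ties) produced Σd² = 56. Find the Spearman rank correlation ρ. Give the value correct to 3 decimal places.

ρ = 1 − 6Σd² / [n(n²−1)] = 1 − 6×56 / (7×48)
  = 1 − 336/336 = 1 − 1.0000 ≈ 0.000

0.000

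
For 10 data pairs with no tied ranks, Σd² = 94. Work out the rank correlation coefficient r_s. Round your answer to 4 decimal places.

0.4303

ρ = 1 − 6Σd² / [n(n²−1)] = 1 − 6×94 / (10×99)
  = 1 − 564/990 = 1 − 0.56970 ≈ 0.4303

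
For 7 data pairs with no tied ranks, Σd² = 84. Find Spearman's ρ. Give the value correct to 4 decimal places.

ρ = 1 − 6Σd² / [n(n²−1)] = 1 − 6×84 / (7×48)
  = 1 − 504/336 = 1 − 1.50000 ≈ -0.5000

-0.5000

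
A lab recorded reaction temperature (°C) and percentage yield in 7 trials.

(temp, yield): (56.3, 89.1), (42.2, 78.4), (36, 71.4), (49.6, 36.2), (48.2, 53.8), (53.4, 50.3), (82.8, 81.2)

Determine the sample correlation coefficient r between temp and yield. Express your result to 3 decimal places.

0.264

n = 7, Σx = 368.5, Σy = 460.4, Σx² = 20737.33, Σy² = 32511.74, Σxy = 24693.27
nΣxy − ΣxΣy = 172852.89 − 169657.4 = 3195.49
nΣx² − (Σx)² = 145161.31 − 135792.25 = 9369.06; nΣy² − (Σy)² = 227582.18 − 211968.16 = 15614.02
r = 3195.49 / √(9369.06 × 15614.02) = 3195.49 / 12094.9862 ≈ 0.264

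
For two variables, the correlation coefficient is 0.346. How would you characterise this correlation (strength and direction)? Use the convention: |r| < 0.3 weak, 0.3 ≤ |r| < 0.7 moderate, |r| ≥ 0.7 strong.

r = 0.346 > 0 so the relationship is positive.
|r| = 0.346, which falls in the moderate range.

moderate positive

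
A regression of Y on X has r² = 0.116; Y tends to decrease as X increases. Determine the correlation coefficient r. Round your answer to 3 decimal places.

|r| = √0.116 = 0.341
The association is negative, so r = −0.341.

-0.341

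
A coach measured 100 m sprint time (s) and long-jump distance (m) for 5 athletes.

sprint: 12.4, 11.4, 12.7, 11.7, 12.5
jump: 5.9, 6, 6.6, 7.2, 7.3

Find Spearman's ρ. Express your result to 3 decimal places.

0.300

Rank sprint: 3, 1, 5, 2, 4
Rank jump: 1, 2, 3, 4, 5
d = rank(sprint) − rank(jump): 2, -1, 2, -2, -1; Σd² = 14
ρ = 1 − 6Σd² / [n(n²−1)] = 1 − 6×14 / (5×24) = 1 − 84/120 ≈ 0.300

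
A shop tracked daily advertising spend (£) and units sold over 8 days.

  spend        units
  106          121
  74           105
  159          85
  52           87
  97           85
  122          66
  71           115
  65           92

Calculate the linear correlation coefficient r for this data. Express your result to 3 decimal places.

-0.318

n = 8, Σx = 746, Σy = 756, Σx² = 78256, Σy² = 73730, Σxy = 69077
nΣxy − ΣxΣy = 552616 − 563976 = -11360
nΣx² − (Σx)² = 626048 − 556516 = 69532; nΣy² − (Σy)² = 589840 − 571536 = 18304
r = -11360 / √(69532 × 18304) = -11360 / 35675.1136 ≈ -0.318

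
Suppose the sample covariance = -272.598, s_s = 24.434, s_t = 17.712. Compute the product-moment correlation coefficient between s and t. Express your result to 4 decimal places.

r = Cov(s,t) / (s_s · s_t) = -272.598 / (24.434 × 17.712)
  = -272.598 / 432.7750 ≈ -0.6299

-0.6299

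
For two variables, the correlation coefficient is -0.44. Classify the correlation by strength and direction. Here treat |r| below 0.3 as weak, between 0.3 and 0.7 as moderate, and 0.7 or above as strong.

r = -0.44 < 0 so the relationship is negative.
|r| = 0.44, which falls in the moderate range.

moderate negative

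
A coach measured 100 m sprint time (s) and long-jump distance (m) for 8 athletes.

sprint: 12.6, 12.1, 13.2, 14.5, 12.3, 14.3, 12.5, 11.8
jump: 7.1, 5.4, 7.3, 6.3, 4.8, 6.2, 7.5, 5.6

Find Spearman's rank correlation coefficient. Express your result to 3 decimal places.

Rank sprint: 5, 2, 6, 8, 3, 7, 4, 1
Rank jump: 6, 2, 7, 5, 1, 4, 8, 3
d = rank(sprint) − rank(jump): -1, 0, -1, 3, 2, 3, -4, -2; Σd² = 44
ρ = 1 − 6Σd² / [n(n²−1)] = 1 − 6×44 / (8×63) = 1 − 264/504 ≈ 0.476

0.476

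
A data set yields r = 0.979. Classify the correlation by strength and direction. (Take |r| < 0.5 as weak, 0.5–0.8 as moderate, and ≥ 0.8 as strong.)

strong positive

r = 0.979 > 0 so the relationship is positive.
|r| = 0.979, which falls in the strong range.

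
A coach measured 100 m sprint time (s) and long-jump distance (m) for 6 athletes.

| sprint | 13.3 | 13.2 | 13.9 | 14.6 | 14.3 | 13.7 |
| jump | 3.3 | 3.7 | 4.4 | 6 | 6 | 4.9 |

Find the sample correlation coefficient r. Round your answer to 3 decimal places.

0.939

n = 6, Σx = 83, Σy = 28.3, Σx² = 1149.68, Σy² = 139.95, Σxy = 394.42
nΣxy − ΣxΣy = 2366.52 − 2348.9 = 17.62
nΣx² − (Σx)² = 6898.08 − 6889 = 9.08; nΣy² − (Σy)² = 839.7 − 800.89 = 38.81
r = 17.62 / √(9.08 × 38.81) = 17.62 / 18.7722 ≈ 0.939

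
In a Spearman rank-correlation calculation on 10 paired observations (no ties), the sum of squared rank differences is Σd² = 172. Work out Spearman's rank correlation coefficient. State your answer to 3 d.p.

-0.042

ρ = 1 − 6Σd² / [n(n²−1)] = 1 − 6×172 / (10×99)
  = 1 − 1032/990 = 1 − 1.0424 ≈ -0.042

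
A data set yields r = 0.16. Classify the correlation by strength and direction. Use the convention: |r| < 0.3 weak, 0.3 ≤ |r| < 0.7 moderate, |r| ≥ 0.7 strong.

weak positive

r = 0.16 > 0 so the relationship is positive.
|r| = 0.16, which falls in the weak range.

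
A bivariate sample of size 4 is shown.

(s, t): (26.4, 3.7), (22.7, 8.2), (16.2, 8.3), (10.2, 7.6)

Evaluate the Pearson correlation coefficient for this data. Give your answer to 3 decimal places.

-0.616

n = 4, Σs = 75.5, Σt = 27.8, Σs² = 1578.73, Σt² = 207.58, Σst = 495.8
nΣst − ΣsΣt = 1983.2 − 2098.9 = -115.7
nΣs² − (Σs)² = 6314.92 − 5700.25 = 614.67; nΣt² − (Σt)² = 830.32 − 772.84 = 57.48
r = -115.7 / √(614.67 × 57.48) = -115.7 / 187.9660 ≈ -0.616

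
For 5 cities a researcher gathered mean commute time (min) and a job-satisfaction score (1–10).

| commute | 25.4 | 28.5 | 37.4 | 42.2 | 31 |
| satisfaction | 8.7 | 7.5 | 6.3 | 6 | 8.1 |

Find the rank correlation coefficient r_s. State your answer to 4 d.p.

Rank commute: 1, 2, 4, 5, 3
Rank satisfaction: 5, 3, 2, 1, 4
d = rank(commute) − rank(satisfaction): -4, -1, 2, 4, -1; Σd² = 38
ρ = 1 − 6Σd² / [n(n²−1)] = 1 − 6×38 / (5×24) = 1 − 228/120 ≈ -0.9000

-0.9000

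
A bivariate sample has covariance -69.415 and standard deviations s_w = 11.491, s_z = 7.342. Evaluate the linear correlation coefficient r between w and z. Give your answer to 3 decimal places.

r = Cov(w,z) / (s_w · s_z) = -69.415 / (11.491 × 7.342)
  = -69.415 / 84.3669 ≈ -0.823

-0.823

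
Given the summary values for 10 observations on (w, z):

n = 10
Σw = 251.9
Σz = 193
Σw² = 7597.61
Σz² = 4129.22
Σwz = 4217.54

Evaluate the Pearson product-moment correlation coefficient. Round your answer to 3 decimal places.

-0.905

r = (nΣwz − ΣwΣz) / √[(nΣw² − (Σw)²)(nΣz² − (Σz)²)]
Numerator: 10×4217.54 − 251.9×193 = -6441.3
Denominator: √[(75976.1 − 63453.61)(41292.2 − 37249)] = √[12522.49 × 4043.2] = 7115.5416
r = -6441.3 / 7115.5416 ≈ -0.905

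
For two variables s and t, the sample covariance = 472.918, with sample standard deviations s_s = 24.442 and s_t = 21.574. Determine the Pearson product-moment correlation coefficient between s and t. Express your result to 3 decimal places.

r = Cov(s,t) / (s_s · s_t) = 472.918 / (24.442 × 21.574)
  = 472.918 / 527.3117 ≈ 0.897

0.897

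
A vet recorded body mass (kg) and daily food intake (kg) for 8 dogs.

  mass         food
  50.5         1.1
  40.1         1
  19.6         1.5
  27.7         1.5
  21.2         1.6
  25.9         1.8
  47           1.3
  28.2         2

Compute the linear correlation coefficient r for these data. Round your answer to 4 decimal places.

-0.6894

n = 8, Σx = 260.2, Σy = 11.8, Σx² = 9434.2, Σy² = 18.2, Σxy = 364.64
nΣxy − ΣxΣy = 2917.12 − 3070.36 = -153.24
nΣx² − (Σx)² = 75473.6 − 67704.04 = 7769.56; nΣy² − (Σy)² = 145.6 − 139.24 = 6.36
r = -153.24 / √(7769.56 × 6.36) = -153.24 / 222.2935 ≈ -0.6894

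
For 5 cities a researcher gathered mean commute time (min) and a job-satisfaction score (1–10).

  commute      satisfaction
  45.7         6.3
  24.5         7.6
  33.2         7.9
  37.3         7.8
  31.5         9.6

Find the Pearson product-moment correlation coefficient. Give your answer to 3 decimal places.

n = 5, Σx = 172.2, Σy = 39.2, Σx² = 6174.52, Σy² = 312.86, Σxy = 1329.73
nΣxy − ΣxΣy = 6648.65 − 6750.24 = -101.59
nΣx² − (Σx)² = 30872.6 − 29652.84 = 1219.76; nΣy² − (Σy)² = 1564.3 − 1536.64 = 27.66
r = -101.59 / √(1219.76 × 27.66) = -101.59 / 183.6806 ≈ -0.553

-0.553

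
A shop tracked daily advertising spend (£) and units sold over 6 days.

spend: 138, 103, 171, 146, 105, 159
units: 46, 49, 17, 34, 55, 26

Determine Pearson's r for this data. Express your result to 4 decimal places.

n = 6, Σx = 822, Σy = 227, Σx² = 116516, Σy² = 9663, Σxy = 29175
nΣxy − ΣxΣy = 175050 − 186594 = -11544
nΣx² − (Σx)² = 699096 − 675684 = 23412; nΣy² − (Σy)² = 57978 − 51529 = 6449
r = -11544 / √(23412 × 6449) = -11544 / 12287.5542 ≈ -0.9395

-0.9395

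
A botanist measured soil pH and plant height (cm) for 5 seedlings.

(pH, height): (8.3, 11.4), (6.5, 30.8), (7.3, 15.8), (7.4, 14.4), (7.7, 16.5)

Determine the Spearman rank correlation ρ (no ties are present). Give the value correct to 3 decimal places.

-0.700

Rank pH: 5, 1, 2, 3, 4
Rank height: 1, 5, 3, 2, 4
d = rank(pH) − rank(height): 4, -4, -1, 1, 0; Σd² = 34
ρ = 1 − 6Σd² / [n(n²−1)] = 1 − 6×34 / (5×24) = 1 − 204/120 ≈ -0.700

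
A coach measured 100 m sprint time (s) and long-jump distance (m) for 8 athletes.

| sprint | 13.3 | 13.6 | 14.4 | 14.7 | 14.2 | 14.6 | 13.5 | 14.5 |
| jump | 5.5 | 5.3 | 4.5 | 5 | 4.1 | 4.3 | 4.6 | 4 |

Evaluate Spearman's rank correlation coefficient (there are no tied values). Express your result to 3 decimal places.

Rank sprint: 1, 3, 5, 8, 4, 7, 2, 6
Rank jump: 8, 7, 4, 6, 2, 3, 5, 1
d = rank(sprint) − rank(jump): -7, -4, 1, 2, 2, 4, -3, 5; Σd² = 124
ρ = 1 − 6Σd² / [n(n²−1)] = 1 − 6×124 / (8×63) = 1 − 744/504 ≈ -0.476

-0.476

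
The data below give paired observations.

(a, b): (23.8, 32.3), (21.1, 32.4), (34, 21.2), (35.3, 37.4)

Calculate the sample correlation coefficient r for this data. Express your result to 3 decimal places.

-0.183

n = 4, Σa = 114.2, Σb = 123.3, Σa² = 3413.74, Σb² = 3941.25, Σab = 3493.4
nΣab − ΣaΣb = 13973.6 − 14080.86 = -107.26
nΣa² − (Σa)² = 13654.96 − 13041.64 = 613.32; nΣb² − (Σb)² = 15765 − 15202.89 = 562.11
r = -107.26 / √(613.32 × 562.11) = -107.26 / 587.1570 ≈ -0.183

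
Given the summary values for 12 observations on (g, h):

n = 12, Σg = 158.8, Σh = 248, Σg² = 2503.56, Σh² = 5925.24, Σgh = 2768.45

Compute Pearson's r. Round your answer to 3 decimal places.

r = (nΣgh − ΣgΣh) / √[(nΣg² − (Σg)²)(nΣh² − (Σh)²)]
Numerator: 12×2768.45 − 158.8×248 = -6161
Denominator: √[(30042.72 − 25217.44)(71102.88 − 61504)] = √[4825.28 × 9598.88] = 6805.6803
r = -6161 / 6805.6803 ≈ -0.905

-0.905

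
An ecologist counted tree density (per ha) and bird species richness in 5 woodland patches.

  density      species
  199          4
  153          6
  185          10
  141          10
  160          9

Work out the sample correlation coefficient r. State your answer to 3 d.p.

n = 5, Σx = 838, Σy = 39, Σx² = 142716, Σy² = 333, Σxy = 6414
nΣxy − ΣxΣy = 32070 − 32682 = -612
nΣx² − (Σx)² = 713580 − 702244 = 11336; nΣy² − (Σy)² = 1665 − 1521 = 144
r = -612 / √(11336 × 144) = -612 / 1277.6478 ≈ -0.479

-0.479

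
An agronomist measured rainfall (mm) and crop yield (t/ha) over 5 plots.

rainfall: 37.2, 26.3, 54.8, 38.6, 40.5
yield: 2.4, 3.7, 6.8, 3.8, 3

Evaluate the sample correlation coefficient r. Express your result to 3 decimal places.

0.718

n = 5, Σx = 197.4, Σy = 19.7, Σx² = 8208.78, Σy² = 89.13, Σxy = 827.41
nΣxy − ΣxΣy = 4137.05 − 3888.78 = 248.27
nΣx² − (Σx)² = 41043.9 − 38966.76 = 2077.14; nΣy² − (Σy)² = 445.65 − 388.09 = 57.56
r = 248.27 / √(2077.14 × 57.56) = 248.27 / 345.7748 ≈ 0.718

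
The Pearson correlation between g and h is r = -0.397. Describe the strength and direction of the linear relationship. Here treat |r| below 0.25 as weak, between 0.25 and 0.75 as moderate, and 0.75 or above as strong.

moderate negative

r = -0.397 < 0 so the relationship is negative.
|r| = 0.397, which falls in the moderate range.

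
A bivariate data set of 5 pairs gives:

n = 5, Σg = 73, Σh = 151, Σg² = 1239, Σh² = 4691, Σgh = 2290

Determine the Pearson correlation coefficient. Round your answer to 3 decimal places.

0.567

r = (nΣgh − ΣgΣh) / √[(nΣg² − (Σg)²)(nΣh² − (Σh)²)]
Numerator: 5×2290 − 73×151 = 427
Denominator: √[(6195 − 5329)(23455 − 22801)] = √[866 × 654] = 752.5716
r = 427 / 752.5716 ≈ 0.567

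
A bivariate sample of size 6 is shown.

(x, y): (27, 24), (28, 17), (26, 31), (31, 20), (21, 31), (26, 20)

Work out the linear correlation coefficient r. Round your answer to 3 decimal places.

n = 6, Σx = 159, Σy = 143, Σx² = 4267, Σy² = 3587, Σxy = 3721
nΣxy − ΣxΣy = 22326 − 22737 = -411
nΣx² − (Σx)² = 25602 − 25281 = 321; nΣy² − (Σy)² = 21522 − 20449 = 1073
r = -411 / √(321 × 1073) = -411 / 586.8841 ≈ -0.700

-0.700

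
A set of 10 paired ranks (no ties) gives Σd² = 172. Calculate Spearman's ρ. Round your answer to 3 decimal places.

ρ = 1 − 6Σd² / [n(n²−1)] = 1 − 6×172 / (10×99)
  = 1 − 1032/990 = 1 − 1.0424 ≈ -0.042

-0.042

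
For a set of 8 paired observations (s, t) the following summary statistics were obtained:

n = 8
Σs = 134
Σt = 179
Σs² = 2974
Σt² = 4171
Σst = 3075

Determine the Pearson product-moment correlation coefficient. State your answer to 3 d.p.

0.221

r = (nΣst − ΣsΣt) / √[(nΣs² − (Σs)²)(nΣt² − (Σt)²)]
Numerator: 8×3075 − 134×179 = 614
Denominator: √[(23792 − 17956)(33368 − 32041)] = √[5836 × 1327] = 2782.8712
r = 614 / 2782.8712 ≈ 0.221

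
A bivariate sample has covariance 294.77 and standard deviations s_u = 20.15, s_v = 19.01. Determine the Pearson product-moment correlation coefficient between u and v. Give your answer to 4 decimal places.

r = Cov(u,v) / (s_u · s_v) = 294.77 / (20.15 × 19.01)
  = 294.77 / 383.0515 ≈ 0.7695

0.7695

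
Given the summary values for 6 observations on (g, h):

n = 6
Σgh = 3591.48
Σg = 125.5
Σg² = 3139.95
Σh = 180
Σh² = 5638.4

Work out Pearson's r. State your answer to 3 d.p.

r = (nΣgh − ΣgΣh) / √[(nΣg² − (Σg)²)(nΣh² − (Σh)²)]
Numerator: 6×3591.48 − 125.5×180 = -1041.12
Denominator: √[(18839.7 − 15750.25)(33830.4 − 32400)] = √[3089.45 × 1430.4] = 2102.1773
r = -1041.12 / 2102.1773 ≈ -0.495

-0.495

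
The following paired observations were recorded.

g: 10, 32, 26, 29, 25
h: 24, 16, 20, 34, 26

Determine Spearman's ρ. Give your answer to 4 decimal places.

-0.3000

Rank g: 1, 5, 3, 4, 2
Rank h: 3, 1, 2, 5, 4
d = rank(g) − rank(h): -2, 4, 1, -1, -2; Σd² = 26
ρ = 1 − 6Σd² / [n(n²−1)] = 1 − 6×26 / (5×24) = 1 − 156/120 ≈ -0.3000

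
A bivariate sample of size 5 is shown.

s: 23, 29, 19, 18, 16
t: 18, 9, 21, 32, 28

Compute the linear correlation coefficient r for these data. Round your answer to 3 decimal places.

-0.921

n = 5, Σs = 105, Σt = 108, Σs² = 2311, Σt² = 2654, Σst = 2098
nΣst − ΣsΣt = 10490 − 11340 = -850
nΣs² − (Σs)² = 11555 − 11025 = 530; nΣt² − (Σt)² = 13270 − 11664 = 1606
r = -850 / √(530 × 1606) = -850 / 922.5942 ≈ -0.921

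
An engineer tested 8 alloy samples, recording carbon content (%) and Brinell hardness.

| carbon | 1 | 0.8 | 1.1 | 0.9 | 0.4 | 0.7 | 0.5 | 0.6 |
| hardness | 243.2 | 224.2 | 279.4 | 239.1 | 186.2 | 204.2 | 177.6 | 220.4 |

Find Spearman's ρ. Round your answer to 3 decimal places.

0.952

Rank carbon: 7, 5, 8, 6, 1, 4, 2, 3
Rank hardness: 7, 5, 8, 6, 2, 3, 1, 4
d = rank(carbon) − rank(hardness): 0, 0, 0, 0, -1, 1, 1, -1; Σd² = 4
ρ = 1 − 6Σd² / [n(n²−1)] = 1 − 6×4 / (8×63) = 1 − 24/504 ≈ 0.952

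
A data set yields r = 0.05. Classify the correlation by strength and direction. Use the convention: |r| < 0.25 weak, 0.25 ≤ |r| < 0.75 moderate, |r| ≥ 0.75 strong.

r = 0.05 > 0 so the relationship is positive.
|r| = 0.05, which falls in the weak range.

weak positive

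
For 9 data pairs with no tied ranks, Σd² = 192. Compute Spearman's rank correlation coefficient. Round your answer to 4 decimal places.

-0.6000

ρ = 1 − 6Σd² / [n(n²−1)] = 1 − 6×192 / (9×80)
  = 1 − 1152/720 = 1 − 1.60000 ≈ -0.6000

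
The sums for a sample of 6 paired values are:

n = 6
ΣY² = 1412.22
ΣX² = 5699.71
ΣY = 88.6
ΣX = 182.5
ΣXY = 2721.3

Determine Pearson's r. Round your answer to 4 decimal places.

0.2123

r = (nΣXY − ΣXΣY) / √[(nΣX² − (ΣX)²)(nΣY² − (ΣY)²)]
Numerator: 6×2721.3 − 182.5×88.6 = 158.3
Denominator: √[(34198.26 − 33306.25)(8473.32 − 7849.96)] = √[892.01 × 623.36] = 745.6831
r = 158.3 / 745.6831 ≈ 0.2123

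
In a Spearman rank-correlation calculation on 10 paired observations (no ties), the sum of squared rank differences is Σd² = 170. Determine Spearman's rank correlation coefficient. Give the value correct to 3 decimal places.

ρ = 1 − 6Σd² / [n(n²−1)] = 1 − 6×170 / (10×99)
  = 1 − 1020/990 = 1 − 1.0303 ≈ -0.030

-0.030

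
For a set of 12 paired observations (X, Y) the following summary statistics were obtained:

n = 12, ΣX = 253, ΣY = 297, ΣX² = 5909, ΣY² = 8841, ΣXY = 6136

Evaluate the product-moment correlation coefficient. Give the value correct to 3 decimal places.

-0.136

r = (nΣXY − ΣXΣY) / √[(nΣX² − (ΣX)²)(nΣY² − (ΣY)²)]
Numerator: 12×6136 − 253×297 = -1509
Denominator: √[(70908 − 64009)(106092 − 88209)] = √[6899 × 17883] = 11107.4217
r = -1509 / 11107.4217 ≈ -0.136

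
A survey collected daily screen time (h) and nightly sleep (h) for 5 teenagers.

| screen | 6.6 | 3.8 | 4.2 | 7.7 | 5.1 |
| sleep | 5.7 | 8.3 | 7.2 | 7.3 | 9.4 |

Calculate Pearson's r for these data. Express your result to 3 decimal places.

n = 5, Σx = 27.4, Σy = 37.9, Σx² = 160.94, Σy² = 294.87, Σxy = 203.55
nΣxy − ΣxΣy = 1017.75 − 1038.46 = -20.71
nΣx² − (Σx)² = 804.7 − 750.76 = 53.94; nΣy² − (Σy)² = 1474.35 − 1436.41 = 37.94
r = -20.71 / √(53.94 × 37.94) = -20.71 / 45.2381 ≈ -0.458

-0.458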